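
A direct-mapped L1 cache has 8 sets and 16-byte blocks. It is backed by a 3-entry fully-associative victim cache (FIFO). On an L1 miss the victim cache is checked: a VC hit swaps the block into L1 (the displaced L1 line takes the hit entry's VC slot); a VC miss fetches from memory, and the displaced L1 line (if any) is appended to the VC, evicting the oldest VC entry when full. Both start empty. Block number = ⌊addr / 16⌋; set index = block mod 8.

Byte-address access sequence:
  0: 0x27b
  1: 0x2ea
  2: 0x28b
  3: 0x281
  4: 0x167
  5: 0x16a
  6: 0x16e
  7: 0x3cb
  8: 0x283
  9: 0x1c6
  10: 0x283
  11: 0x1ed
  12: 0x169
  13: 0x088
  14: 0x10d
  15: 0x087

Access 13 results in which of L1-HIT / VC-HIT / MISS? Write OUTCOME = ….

OUTCOME = MISS

#0 0x27b→b39/s7 MISS; vc=[]
#1 0x2ea→b46/s6 MISS; vc=[]
#2 0x28b→b40/s0 MISS; vc=[]
#3 0x281→b40/s0 L1-HIT; vc=[]
#4 0x167→b22/s6 MISS; vc=[46]
#5 0x16a→b22/s6 L1-HIT; vc=[46]
#6 0x16e→b22/s6 L1-HIT; vc=[46]
#7 0x3cb→b60/s4 MISS; vc=[46]
#8 0x283→b40/s0 L1-HIT; vc=[46]
#9 0x1c6→b28/s4 MISS; vc=[46,60]
#10 0x283→b40/s0 L1-HIT; vc=[46,60]
#11 0x1ed→b30/s6 MISS; vc=[46,60,22]
#12 0x169→b22/s6 VC-HIT; vc=[46,60,30]
#13 0x88→b8/s0 MISS; vc=[60,30,40]
#14 0x10d→b16/s0 MISS; vc=[30,40,8]
#15 0x87→b8/s0 VC-HIT; vc=[30,40,16]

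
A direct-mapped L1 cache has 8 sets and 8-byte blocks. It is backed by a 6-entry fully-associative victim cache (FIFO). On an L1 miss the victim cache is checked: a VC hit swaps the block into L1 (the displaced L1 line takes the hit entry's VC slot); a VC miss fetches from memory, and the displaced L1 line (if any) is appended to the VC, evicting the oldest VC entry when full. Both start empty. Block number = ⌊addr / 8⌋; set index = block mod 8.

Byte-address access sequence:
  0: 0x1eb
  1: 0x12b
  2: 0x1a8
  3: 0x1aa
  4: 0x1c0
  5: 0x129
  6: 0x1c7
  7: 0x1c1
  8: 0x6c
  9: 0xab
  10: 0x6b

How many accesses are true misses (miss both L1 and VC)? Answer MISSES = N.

MISSES = 6

  [0] addr=0x1eb blk=61 s=5: MISS | VC []
  [1] addr=0x12b blk=37 s=5: MISS | VC [61]
  [2] addr=0x1a8 blk=53 s=5: MISS | VC [61, 37]
  [3] addr=0x1aa blk=53 s=5: L1-HIT | VC [61, 37]
  [4] addr=0x1c0 blk=56 s=0: MISS | VC [61, 37]
  [5] addr=0x129 blk=37 s=5: VC-HIT | VC [61, 53]
  [6] addr=0x1c7 blk=56 s=0: L1-HIT | VC [61, 53]
  [7] addr=0x1c1 blk=56 s=0: L1-HIT | VC [61, 53]
  [8] addr=0x6c blk=13 s=5: MISS | VC [61, 53, 37]
  [9] addr=0xab blk=21 s=5: MISS | VC [61, 53, 37, 13]
  [10] addr=0x6b blk=13 s=5: VC-HIT | VC [61, 53, 37, 21]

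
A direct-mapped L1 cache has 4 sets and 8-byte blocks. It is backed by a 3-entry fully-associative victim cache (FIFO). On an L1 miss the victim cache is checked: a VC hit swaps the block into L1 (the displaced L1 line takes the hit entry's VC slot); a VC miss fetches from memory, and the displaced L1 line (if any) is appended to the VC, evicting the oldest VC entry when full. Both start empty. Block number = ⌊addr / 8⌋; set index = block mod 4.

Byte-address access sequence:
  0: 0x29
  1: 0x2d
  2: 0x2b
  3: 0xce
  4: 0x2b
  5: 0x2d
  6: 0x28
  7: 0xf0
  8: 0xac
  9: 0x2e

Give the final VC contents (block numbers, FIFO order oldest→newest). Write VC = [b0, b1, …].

#0 0x29→b5/s1 MISS; vc=[]
#1 0x2d→b5/s1 L1-HIT; vc=[]
#2 0x2b→b5/s1 L1-HIT; vc=[]
#3 0xce→b25/s1 MISS; vc=[5]
#4 0x2b→b5/s1 VC-HIT; vc=[25]
#5 0x2d→b5/s1 L1-HIT; vc=[25]
#6 0x28→b5/s1 L1-HIT; vc=[25]
#7 0xf0→b30/s2 MISS; vc=[25]
#8 0xac→b21/s1 MISS; vc=[25,5]
#9 0x2e→b5/s1 VC-HIT; vc=[25,21]

VC = [25, 21]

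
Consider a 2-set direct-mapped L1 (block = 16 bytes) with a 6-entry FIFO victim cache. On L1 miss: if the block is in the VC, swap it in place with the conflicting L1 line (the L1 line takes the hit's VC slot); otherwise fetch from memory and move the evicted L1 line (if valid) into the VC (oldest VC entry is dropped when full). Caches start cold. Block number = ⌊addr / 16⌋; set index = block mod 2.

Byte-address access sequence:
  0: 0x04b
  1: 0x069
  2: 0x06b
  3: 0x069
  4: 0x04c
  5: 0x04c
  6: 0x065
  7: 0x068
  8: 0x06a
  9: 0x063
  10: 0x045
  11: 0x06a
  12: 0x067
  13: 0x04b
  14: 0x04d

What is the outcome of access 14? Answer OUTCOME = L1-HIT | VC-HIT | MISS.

  [0] addr=0x4b blk=4 s=0: MISS | VC []
  [1] addr=0x69 blk=6 s=0: MISS | VC [4]
  [2] addr=0x6b blk=6 s=0: L1-HIT | VC [4]
  [3] addr=0x69 blk=6 s=0: L1-HIT | VC [4]
  [4] addr=0x4c blk=4 s=0: VC-HIT | VC [6]
  [5] addr=0x4c blk=4 s=0: L1-HIT | VC [6]
  [6] addr=0x65 blk=6 s=0: VC-HIT | VC [4]
  [7] addr=0x68 blk=6 s=0: L1-HIT | VC [4]
  [8] addr=0x6a blk=6 s=0: L1-HIT | VC [4]
  [9] addr=0x63 blk=6 s=0: L1-HIT | VC [4]
  [10] addr=0x45 blk=4 s=0: VC-HIT | VC [6]
  [11] addr=0x6a blk=6 s=0: VC-HIT | VC [4]
  [12] addr=0x67 blk=6 s=0: L1-HIT | VC [4]
  [13] addr=0x4b blk=4 s=0: VC-HIT | VC [6]
  [14] addr=0x4d blk=4 s=0: L1-HIT | VC [6]

OUTCOME = L1-HIT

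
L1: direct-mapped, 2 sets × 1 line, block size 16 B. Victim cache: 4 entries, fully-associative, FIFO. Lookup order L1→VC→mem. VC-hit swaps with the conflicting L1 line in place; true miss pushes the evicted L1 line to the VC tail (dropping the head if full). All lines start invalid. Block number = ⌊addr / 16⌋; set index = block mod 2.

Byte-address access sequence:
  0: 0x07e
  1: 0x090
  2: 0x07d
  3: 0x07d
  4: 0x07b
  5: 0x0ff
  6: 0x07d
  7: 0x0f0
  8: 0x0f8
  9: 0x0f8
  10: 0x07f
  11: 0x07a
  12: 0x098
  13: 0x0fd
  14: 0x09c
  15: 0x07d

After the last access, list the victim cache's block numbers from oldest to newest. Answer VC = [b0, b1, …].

VC = [9, 15]

#0 0x7e→b7/s1 MISS; vc=[]
#1 0x90→b9/s1 MISS; vc=[7]
#2 0x7d→b7/s1 VC-HIT; vc=[9]
#3 0x7d→b7/s1 L1-HIT; vc=[9]
#4 0x7b→b7/s1 L1-HIT; vc=[9]
#5 0xff→b15/s1 MISS; vc=[9,7]
#6 0x7d→b7/s1 VC-HIT; vc=[9,15]
#7 0xf0→b15/s1 VC-HIT; vc=[9,7]
#8 0xf8→b15/s1 L1-HIT; vc=[9,7]
#9 0xf8→b15/s1 L1-HIT; vc=[9,7]
#10 0x7f→b7/s1 VC-HIT; vc=[9,15]
#11 0x7a→b7/s1 L1-HIT; vc=[9,15]
#12 0x98→b9/s1 VC-HIT; vc=[7,15]
#13 0xfd→b15/s1 VC-HIT; vc=[7,9]
#14 0x9c→b9/s1 VC-HIT; vc=[7,15]
#15 0x7d→b7/s1 VC-HIT; vc=[9,15]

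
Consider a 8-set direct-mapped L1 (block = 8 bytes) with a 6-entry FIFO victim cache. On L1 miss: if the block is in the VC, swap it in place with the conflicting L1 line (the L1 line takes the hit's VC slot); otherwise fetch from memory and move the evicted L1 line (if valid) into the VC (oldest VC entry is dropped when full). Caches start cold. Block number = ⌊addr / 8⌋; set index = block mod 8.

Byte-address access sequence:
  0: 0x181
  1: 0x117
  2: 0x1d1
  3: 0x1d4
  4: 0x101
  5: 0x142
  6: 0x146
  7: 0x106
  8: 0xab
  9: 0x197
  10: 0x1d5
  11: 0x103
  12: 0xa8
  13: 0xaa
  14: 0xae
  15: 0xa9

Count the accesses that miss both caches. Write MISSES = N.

0: 0x181 (blk 48, set 0) → MISS  vc=[]
1: 0x117 (blk 34, set 2) → MISS  vc=[]
2: 0x1d1 (blk 58, set 2) → MISS  vc=[34]
3: 0x1d4 (blk 58, set 2) → L1-HIT  vc=[34]
4: 0x101 (blk 32, set 0) → MISS  vc=[34, 48]
5: 0x142 (blk 40, set 0) → MISS  vc=[34, 48, 32]
6: 0x146 (blk 40, set 0) → L1-HIT  vc=[34, 48, 32]
7: 0x106 (blk 32, set 0) → VC-HIT  vc=[34, 48, 40]
8: 0xab (blk 21, set 5) → MISS  vc=[34, 48, 40]
9: 0x197 (blk 50, set 2) → MISS  vc=[34, 48, 40, 58]
10: 0x1d5 (blk 58, set 2) → VC-HIT  vc=[34, 48, 40, 50]
11: 0x103 (blk 32, set 0) → L1-HIT  vc=[34, 48, 40, 50]
12: 0xa8 (blk 21, set 5) → L1-HIT  vc=[34, 48, 40, 50]
13: 0xaa (blk 21, set 5) → L1-HIT  vc=[34, 48, 40, 50]
14: 0xae (blk 21, set 5) → L1-HIT  vc=[34, 48, 40, 50]
15: 0xa9 (blk 21, set 5) → L1-HIT  vc=[34, 48, 40, 50]

MISSES = 7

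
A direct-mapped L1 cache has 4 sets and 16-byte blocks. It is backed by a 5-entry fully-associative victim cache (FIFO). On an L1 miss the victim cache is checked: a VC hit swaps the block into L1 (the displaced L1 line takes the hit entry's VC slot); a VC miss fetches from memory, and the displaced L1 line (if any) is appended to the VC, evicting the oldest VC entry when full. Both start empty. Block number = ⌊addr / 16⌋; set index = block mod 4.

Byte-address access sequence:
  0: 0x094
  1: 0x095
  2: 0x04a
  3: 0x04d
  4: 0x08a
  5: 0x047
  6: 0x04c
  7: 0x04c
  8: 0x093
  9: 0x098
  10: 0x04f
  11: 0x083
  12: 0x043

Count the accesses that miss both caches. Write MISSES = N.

MISSES = 3

0: 0x94 (blk 9, set 1) → MISS  vc=[]
1: 0x95 (blk 9, set 1) → L1-HIT  vc=[]
2: 0x4a (blk 4, set 0) → MISS  vc=[]
3: 0x4d (blk 4, set 0) → L1-HIT  vc=[]
4: 0x8a (blk 8, set 0) → MISS  vc=[4]
5: 0x47 (blk 4, set 0) → VC-HIT  vc=[8]
6: 0x4c (blk 4, set 0) → L1-HIT  vc=[8]
7: 0x4c (blk 4, set 0) → L1-HIT  vc=[8]
8: 0x93 (blk 9, set 1) → L1-HIT  vc=[8]
9: 0x98 (blk 9, set 1) → L1-HIT  vc=[8]
10: 0x4f (blk 4, set 0) → L1-HIT  vc=[8]
11: 0x83 (blk 8, set 0) → VC-HIT  vc=[4]
12: 0x43 (blk 4, set 0) → VC-HIT  vc=[8]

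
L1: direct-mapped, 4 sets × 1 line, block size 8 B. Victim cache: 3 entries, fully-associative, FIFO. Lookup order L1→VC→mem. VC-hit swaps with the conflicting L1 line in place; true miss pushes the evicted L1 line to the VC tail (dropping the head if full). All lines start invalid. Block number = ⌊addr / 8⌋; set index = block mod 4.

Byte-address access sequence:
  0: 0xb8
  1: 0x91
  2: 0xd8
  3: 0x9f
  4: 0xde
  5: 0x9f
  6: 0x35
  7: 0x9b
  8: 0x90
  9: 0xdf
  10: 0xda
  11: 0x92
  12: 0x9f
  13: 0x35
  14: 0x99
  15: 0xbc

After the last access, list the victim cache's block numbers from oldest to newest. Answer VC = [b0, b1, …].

VC = [19, 27, 18]

0: 0xb8 (blk 23, set 3) → MISS  vc=[]
1: 0x91 (blk 18, set 2) → MISS  vc=[]
2: 0xd8 (blk 27, set 3) → MISS  vc=[23]
3: 0x9f (blk 19, set 3) → MISS  vc=[23, 27]
4: 0xde (blk 27, set 3) → VC-HIT  vc=[23, 19]
5: 0x9f (blk 19, set 3) → VC-HIT  vc=[23, 27]
6: 0x35 (blk 6, set 2) → MISS  vc=[23, 27, 18]
7: 0x9b (blk 19, set 3) → L1-HIT  vc=[23, 27, 18]
8: 0x90 (blk 18, set 2) → VC-HIT  vc=[23, 27, 6]
9: 0xdf (blk 27, set 3) → VC-HIT  vc=[23, 19, 6]
10: 0xda (blk 27, set 3) → L1-HIT  vc=[23, 19, 6]
11: 0x92 (blk 18, set 2) → L1-HIT  vc=[23, 19, 6]
12: 0x9f (blk 19, set 3) → VC-HIT  vc=[23, 27, 6]
13: 0x35 (blk 6, set 2) → VC-HIT  vc=[23, 27, 18]
14: 0x99 (blk 19, set 3) → L1-HIT  vc=[23, 27, 18]
15: 0xbc (blk 23, set 3) → VC-HIT  vc=[19, 27, 18]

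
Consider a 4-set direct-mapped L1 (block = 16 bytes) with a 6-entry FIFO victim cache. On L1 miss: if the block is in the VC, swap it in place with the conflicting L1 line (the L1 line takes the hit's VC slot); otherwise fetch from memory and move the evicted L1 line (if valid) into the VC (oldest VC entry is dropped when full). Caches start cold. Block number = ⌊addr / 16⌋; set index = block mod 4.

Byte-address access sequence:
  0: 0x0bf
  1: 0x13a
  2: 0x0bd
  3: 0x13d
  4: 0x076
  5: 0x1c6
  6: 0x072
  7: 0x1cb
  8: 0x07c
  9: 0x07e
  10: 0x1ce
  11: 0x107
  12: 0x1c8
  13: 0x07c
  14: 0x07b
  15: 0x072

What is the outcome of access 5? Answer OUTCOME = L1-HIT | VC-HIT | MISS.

0: 0xbf (blk 11, set 3) → MISS  vc=[]
1: 0x13a (blk 19, set 3) → MISS  vc=[11]
2: 0xbd (blk 11, set 3) → VC-HIT  vc=[19]
3: 0x13d (blk 19, set 3) → VC-HIT  vc=[11]
4: 0x76 (blk 7, set 3) → MISS  vc=[11, 19]
5: 0x1c6 (blk 28, set 0) → MISS  vc=[11, 19]
6: 0x72 (blk 7, set 3) → L1-HIT  vc=[11, 19]
7: 0x1cb (blk 28, set 0) → L1-HIT  vc=[11, 19]
8: 0x7c (blk 7, set 3) → L1-HIT  vc=[11, 19]
9: 0x7e (blk 7, set 3) → L1-HIT  vc=[11, 19]
10: 0x1ce (blk 28, set 0) → L1-HIT  vc=[11, 19]
11: 0x107 (blk 16, set 0) → MISS  vc=[11, 19, 28]
12: 0x1c8 (blk 28, set 0) → VC-HIT  vc=[11, 19, 16]
13: 0x7c (blk 7, set 3) → L1-HIT  vc=[11, 19, 16]
14: 0x7b (blk 7, set 3) → L1-HIT  vc=[11, 19, 16]
15: 0x72 (blk 7, set 3) → L1-HIT  vc=[11, 19, 16]

OUTCOME = MISS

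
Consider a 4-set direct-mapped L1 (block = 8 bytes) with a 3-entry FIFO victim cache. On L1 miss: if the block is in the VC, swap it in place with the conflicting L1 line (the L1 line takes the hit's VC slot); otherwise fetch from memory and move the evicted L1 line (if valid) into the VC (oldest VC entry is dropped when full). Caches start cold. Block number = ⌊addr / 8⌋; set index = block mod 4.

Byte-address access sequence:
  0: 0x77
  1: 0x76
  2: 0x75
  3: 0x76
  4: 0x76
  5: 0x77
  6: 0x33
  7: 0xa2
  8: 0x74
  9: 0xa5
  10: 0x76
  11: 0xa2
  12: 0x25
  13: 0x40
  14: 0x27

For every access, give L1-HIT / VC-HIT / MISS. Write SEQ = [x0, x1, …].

#0 0x77→b14/s2 MISS; vc=[]
#1 0x76→b14/s2 L1-HIT; vc=[]
#2 0x75→b14/s2 L1-HIT; vc=[]
#3 0x76→b14/s2 L1-HIT; vc=[]
#4 0x76→b14/s2 L1-HIT; vc=[]
#5 0x77→b14/s2 L1-HIT; vc=[]
#6 0x33→b6/s2 MISS; vc=[14]
#7 0xa2→b20/s0 MISS; vc=[14]
#8 0x74→b14/s2 VC-HIT; vc=[6]
#9 0xa5→b20/s0 L1-HIT; vc=[6]
#10 0x76→b14/s2 L1-HIT; vc=[6]
#11 0xa2→b20/s0 L1-HIT; vc=[6]
#12 0x25→b4/s0 MISS; vc=[6,20]
#13 0x40→b8/s0 MISS; vc=[6,20,4]
#14 0x27→b4/s0 VC-HIT; vc=[6,20,8]

SEQ = [MISS, L1-HIT, L1-HIT, L1-HIT, L1-HIT, L1-HIT, MISS, MISS, VC-HIT, L1-HIT, L1-HIT, L1-HIT, MISS, MISS, VC-HIT]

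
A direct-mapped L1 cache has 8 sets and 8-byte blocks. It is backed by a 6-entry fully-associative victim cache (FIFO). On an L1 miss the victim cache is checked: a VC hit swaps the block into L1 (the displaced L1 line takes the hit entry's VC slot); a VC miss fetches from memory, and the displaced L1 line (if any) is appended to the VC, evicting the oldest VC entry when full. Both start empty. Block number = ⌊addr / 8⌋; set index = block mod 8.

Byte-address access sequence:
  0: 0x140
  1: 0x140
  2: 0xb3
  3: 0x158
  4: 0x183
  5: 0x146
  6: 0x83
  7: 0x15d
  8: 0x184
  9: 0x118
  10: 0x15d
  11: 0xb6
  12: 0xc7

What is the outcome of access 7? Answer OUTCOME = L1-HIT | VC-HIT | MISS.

OUTCOME = L1-HIT

0: 0x140 (blk 40, set 0) → MISS  vc=[]
1: 0x140 (blk 40, set 0) → L1-HIT  vc=[]
2: 0xb3 (blk 22, set 6) → MISS  vc=[]
3: 0x158 (blk 43, set 3) → MISS  vc=[]
4: 0x183 (blk 48, set 0) → MISS  vc=[40]
5: 0x146 (blk 40, set 0) → VC-HIT  vc=[48]
6: 0x83 (blk 16, set 0) → MISS  vc=[48, 40]
7: 0x15d (blk 43, set 3) → L1-HIT  vc=[48, 40]
8: 0x184 (blk 48, set 0) → VC-HIT  vc=[16, 40]
9: 0x118 (blk 35, set 3) → MISS  vc=[16, 40, 43]
10: 0x15d (blk 43, set 3) → VC-HIT  vc=[16, 40, 35]
11: 0xb6 (blk 22, set 6) → L1-HIT  vc=[16, 40, 35]
12: 0xc7 (blk 24, set 0) → MISS  vc=[16, 40, 35, 48]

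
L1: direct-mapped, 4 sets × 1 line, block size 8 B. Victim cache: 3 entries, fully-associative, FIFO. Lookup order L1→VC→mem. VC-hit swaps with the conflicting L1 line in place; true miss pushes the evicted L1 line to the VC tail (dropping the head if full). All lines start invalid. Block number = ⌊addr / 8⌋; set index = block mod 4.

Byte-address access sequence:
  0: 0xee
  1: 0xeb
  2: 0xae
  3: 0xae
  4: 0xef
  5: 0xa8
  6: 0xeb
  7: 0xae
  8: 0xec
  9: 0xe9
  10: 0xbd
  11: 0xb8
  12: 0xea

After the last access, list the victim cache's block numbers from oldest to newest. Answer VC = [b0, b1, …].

#0 0xee→b29/s1 MISS; vc=[]
#1 0xeb→b29/s1 L1-HIT; vc=[]
#2 0xae→b21/s1 MISS; vc=[29]
#3 0xae→b21/s1 L1-HIT; vc=[29]
#4 0xef→b29/s1 VC-HIT; vc=[21]
#5 0xa8→b21/s1 VC-HIT; vc=[29]
#6 0xeb→b29/s1 VC-HIT; vc=[21]
#7 0xae→b21/s1 VC-HIT; vc=[29]
#8 0xec→b29/s1 VC-HIT; vc=[21]
#9 0xe9→b29/s1 L1-HIT; vc=[21]
#10 0xbd→b23/s3 MISS; vc=[21]
#11 0xb8→b23/s3 L1-HIT; vc=[21]
#12 0xea→b29/s1 L1-HIT; vc=[21]

VC = [21]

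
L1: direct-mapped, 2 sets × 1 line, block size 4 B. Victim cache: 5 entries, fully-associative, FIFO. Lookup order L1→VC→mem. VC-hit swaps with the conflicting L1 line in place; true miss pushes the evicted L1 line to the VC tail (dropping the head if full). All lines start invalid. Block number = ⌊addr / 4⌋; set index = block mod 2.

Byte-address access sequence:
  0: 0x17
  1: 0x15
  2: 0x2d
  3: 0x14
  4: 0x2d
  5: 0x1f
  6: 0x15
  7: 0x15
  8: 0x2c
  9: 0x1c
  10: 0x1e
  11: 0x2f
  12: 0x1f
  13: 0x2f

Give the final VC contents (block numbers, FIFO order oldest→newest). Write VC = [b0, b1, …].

0: 0x17 (blk 5, set 1) → MISS  vc=[]
1: 0x15 (blk 5, set 1) → L1-HIT  vc=[]
2: 0x2d (blk 11, set 1) → MISS  vc=[5]
3: 0x14 (blk 5, set 1) → VC-HIT  vc=[11]
4: 0x2d (blk 11, set 1) → VC-HIT  vc=[5]
5: 0x1f (blk 7, set 1) → MISS  vc=[5, 11]
6: 0x15 (blk 5, set 1) → VC-HIT  vc=[7, 11]
7: 0x15 (blk 5, set 1) → L1-HIT  vc=[7, 11]
8: 0x2c (blk 11, set 1) → VC-HIT  vc=[7, 5]
9: 0x1c (blk 7, set 1) → VC-HIT  vc=[11, 5]
10: 0x1e (blk 7, set 1) → L1-HIT  vc=[11, 5]
11: 0x2f (blk 11, set 1) → VC-HIT  vc=[7, 5]
12: 0x1f (blk 7, set 1) → VC-HIT  vc=[11, 5]
13: 0x2f (blk 11, set 1) → VC-HIT  vc=[7, 5]

VC = [7, 5]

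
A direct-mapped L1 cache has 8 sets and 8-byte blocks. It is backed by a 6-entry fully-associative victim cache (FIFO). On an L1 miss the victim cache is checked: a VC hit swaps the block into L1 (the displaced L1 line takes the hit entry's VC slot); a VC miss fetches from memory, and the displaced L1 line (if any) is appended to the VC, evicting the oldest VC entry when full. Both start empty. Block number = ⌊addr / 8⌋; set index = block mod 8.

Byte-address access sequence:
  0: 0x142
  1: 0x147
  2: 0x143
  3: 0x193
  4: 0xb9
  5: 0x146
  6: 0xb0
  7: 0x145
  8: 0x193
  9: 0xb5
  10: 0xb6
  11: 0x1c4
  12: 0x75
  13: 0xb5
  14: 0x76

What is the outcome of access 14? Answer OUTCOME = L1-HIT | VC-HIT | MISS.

#0 0x142→b40/s0 MISS; vc=[]
#1 0x147→b40/s0 L1-HIT; vc=[]
#2 0x143→b40/s0 L1-HIT; vc=[]
#3 0x193→b50/s2 MISS; vc=[]
#4 0xb9→b23/s7 MISS; vc=[]
#5 0x146→b40/s0 L1-HIT; vc=[]
#6 0xb0→b22/s6 MISS; vc=[]
#7 0x145→b40/s0 L1-HIT; vc=[]
#8 0x193→b50/s2 L1-HIT; vc=[]
#9 0xb5→b22/s6 L1-HIT; vc=[]
#10 0xb6→b22/s6 L1-HIT; vc=[]
#11 0x1c4→b56/s0 MISS; vc=[40]
#12 0x75→b14/s6 MISS; vc=[40,22]
#13 0xb5→b22/s6 VC-HIT; vc=[40,14]
#14 0x76→b14/s6 VC-HIT; vc=[40,22]

OUTCOME = VC-HIT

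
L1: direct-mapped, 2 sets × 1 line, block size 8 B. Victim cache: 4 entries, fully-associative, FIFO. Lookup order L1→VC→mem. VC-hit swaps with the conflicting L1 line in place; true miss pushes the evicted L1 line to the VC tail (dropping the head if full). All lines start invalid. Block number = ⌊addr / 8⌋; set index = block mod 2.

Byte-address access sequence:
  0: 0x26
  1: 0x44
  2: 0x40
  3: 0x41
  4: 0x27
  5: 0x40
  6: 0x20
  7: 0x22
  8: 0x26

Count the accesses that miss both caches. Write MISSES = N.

MISSES = 2

#0 0x26→b4/s0 MISS; vc=[]
#1 0x44→b8/s0 MISS; vc=[4]
#2 0x40→b8/s0 L1-HIT; vc=[4]
#3 0x41→b8/s0 L1-HIT; vc=[4]
#4 0x27→b4/s0 VC-HIT; vc=[8]
#5 0x40→b8/s0 VC-HIT; vc=[4]
#6 0x20→b4/s0 VC-HIT; vc=[8]
#7 0x22→b4/s0 L1-HIT; vc=[8]
#8 0x26→b4/s0 L1-HIT; vc=[8]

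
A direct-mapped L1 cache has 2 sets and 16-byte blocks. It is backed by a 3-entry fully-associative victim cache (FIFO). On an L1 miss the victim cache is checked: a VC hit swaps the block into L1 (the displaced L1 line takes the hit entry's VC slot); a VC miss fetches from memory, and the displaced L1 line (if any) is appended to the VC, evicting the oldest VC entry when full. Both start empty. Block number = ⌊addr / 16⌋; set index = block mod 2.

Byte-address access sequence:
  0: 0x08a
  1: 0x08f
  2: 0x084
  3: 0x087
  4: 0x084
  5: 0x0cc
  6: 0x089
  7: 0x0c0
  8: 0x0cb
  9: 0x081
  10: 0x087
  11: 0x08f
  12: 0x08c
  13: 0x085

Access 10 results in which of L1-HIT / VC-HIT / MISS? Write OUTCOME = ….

OUTCOME = L1-HIT

#0 0x8a→b8/s0 MISS; vc=[]
#1 0x8f→b8/s0 L1-HIT; vc=[]
#2 0x84→b8/s0 L1-HIT; vc=[]
#3 0x87→b8/s0 L1-HIT; vc=[]
#4 0x84→b8/s0 L1-HIT; vc=[]
#5 0xcc→b12/s0 MISS; vc=[8]
#6 0x89→b8/s0 VC-HIT; vc=[12]
#7 0xc0→b12/s0 VC-HIT; vc=[8]
#8 0xcb→b12/s0 L1-HIT; vc=[8]
#9 0x81→b8/s0 VC-HIT; vc=[12]
#10 0x87→b8/s0 L1-HIT; vc=[12]
#11 0x8f→b8/s0 L1-HIT; vc=[12]
#12 0x8c→b8/s0 L1-HIT; vc=[12]
#13 0x85→b8/s0 L1-HIT; vc=[12]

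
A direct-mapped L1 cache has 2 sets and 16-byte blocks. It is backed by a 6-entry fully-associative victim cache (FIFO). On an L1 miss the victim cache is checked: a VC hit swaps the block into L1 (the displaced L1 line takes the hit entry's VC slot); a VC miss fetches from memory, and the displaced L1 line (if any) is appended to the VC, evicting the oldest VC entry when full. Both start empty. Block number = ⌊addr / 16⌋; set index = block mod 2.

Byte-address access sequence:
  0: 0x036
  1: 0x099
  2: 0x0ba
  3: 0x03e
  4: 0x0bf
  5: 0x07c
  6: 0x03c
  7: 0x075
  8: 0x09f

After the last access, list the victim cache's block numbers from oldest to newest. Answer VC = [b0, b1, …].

0: 0x36 (blk 3, set 1) → MISS  vc=[]
1: 0x99 (blk 9, set 1) → MISS  vc=[3]
2: 0xba (blk 11, set 1) → MISS  vc=[3, 9]
3: 0x3e (blk 3, set 1) → VC-HIT  vc=[11, 9]
4: 0xbf (blk 11, set 1) → VC-HIT  vc=[3, 9]
5: 0x7c (blk 7, set 1) → MISS  vc=[3, 9, 11]
6: 0x3c (blk 3, set 1) → VC-HIT  vc=[7, 9, 11]
7: 0x75 (blk 7, set 1) → VC-HIT  vc=[3, 9, 11]
8: 0x9f (blk 9, set 1) → VC-HIT  vc=[3, 7, 11]

VC = [3, 7, 11]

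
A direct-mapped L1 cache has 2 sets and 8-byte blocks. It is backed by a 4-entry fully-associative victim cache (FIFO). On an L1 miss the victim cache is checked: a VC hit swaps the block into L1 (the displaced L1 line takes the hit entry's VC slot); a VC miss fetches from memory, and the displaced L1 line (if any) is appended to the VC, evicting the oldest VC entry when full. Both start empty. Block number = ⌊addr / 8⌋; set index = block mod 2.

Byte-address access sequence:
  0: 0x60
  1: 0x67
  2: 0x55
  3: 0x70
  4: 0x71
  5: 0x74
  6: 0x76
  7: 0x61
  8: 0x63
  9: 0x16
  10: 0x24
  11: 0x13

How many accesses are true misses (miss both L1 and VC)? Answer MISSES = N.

MISSES = 5

#0 0x60→b12/s0 MISS; vc=[]
#1 0x67→b12/s0 L1-HIT; vc=[]
#2 0x55→b10/s0 MISS; vc=[12]
#3 0x70→b14/s0 MISS; vc=[12,10]
#4 0x71→b14/s0 L1-HIT; vc=[12,10]
#5 0x74→b14/s0 L1-HIT; vc=[12,10]
#6 0x76→b14/s0 L1-HIT; vc=[12,10]
#7 0x61→b12/s0 VC-HIT; vc=[14,10]
#8 0x63→b12/s0 L1-HIT; vc=[14,10]
#9 0x16→b2/s0 MISS; vc=[14,10,12]
#10 0x24→b4/s0 MISS; vc=[14,10,12,2]
#11 0x13→b2/s0 VC-HIT; vc=[14,10,12,4]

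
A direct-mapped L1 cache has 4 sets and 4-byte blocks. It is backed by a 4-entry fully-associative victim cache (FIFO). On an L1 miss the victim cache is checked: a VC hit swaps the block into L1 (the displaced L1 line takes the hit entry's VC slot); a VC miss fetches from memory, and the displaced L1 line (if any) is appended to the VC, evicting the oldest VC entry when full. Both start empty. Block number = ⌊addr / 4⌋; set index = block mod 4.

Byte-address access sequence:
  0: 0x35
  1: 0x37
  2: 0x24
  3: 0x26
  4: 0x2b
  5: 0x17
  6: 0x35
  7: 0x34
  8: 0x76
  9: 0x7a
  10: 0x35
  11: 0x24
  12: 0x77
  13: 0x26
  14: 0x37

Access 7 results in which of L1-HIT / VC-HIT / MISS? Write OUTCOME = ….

0: 0x35 (blk 13, set 1) → MISS  vc=[]
1: 0x37 (blk 13, set 1) → L1-HIT  vc=[]
2: 0x24 (blk 9, set 1) → MISS  vc=[13]
3: 0x26 (blk 9, set 1) → L1-HIT  vc=[13]
4: 0x2b (blk 10, set 2) → MISS  vc=[13]
5: 0x17 (blk 5, set 1) → MISS  vc=[13, 9]
6: 0x35 (blk 13, set 1) → VC-HIT  vc=[5, 9]
7: 0x34 (blk 13, set 1) → L1-HIT  vc=[5, 9]
8: 0x76 (blk 29, set 1) → MISS  vc=[5, 9, 13]
9: 0x7a (blk 30, set 2) → MISS  vc=[5, 9, 13, 10]
10: 0x35 (blk 13, set 1) → VC-HIT  vc=[5, 9, 29, 10]
11: 0x24 (blk 9, set 1) → VC-HIT  vc=[5, 13, 29, 10]
12: 0x77 (blk 29, set 1) → VC-HIT  vc=[5, 13, 9, 10]
13: 0x26 (blk 9, set 1) → VC-HIT  vc=[5, 13, 29, 10]
14: 0x37 (blk 13, set 1) → VC-HIT  vc=[5, 9, 29, 10]

OUTCOME = L1-HIT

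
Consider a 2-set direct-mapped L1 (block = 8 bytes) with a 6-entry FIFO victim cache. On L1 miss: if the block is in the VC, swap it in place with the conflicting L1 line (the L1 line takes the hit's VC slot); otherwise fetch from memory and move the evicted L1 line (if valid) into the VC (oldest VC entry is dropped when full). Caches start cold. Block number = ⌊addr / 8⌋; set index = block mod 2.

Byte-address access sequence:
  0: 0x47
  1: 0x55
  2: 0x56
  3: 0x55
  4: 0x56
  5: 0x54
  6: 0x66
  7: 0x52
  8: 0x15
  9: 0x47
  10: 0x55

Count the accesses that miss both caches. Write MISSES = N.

MISSES = 4

0: 0x47 (blk 8, set 0) → MISS  vc=[]
1: 0x55 (blk 10, set 0) → MISS  vc=[8]
2: 0x56 (blk 10, set 0) → L1-HIT  vc=[8]
3: 0x55 (blk 10, set 0) → L1-HIT  vc=[8]
4: 0x56 (blk 10, set 0) → L1-HIT  vc=[8]
5: 0x54 (blk 10, set 0) → L1-HIT  vc=[8]
6: 0x66 (blk 12, set 0) → MISS  vc=[8, 10]
7: 0x52 (blk 10, set 0) → VC-HIT  vc=[8, 12]
8: 0x15 (blk 2, set 0) → MISS  vc=[8, 12, 10]
9: 0x47 (blk 8, set 0) → VC-HIT  vc=[2, 12, 10]
10: 0x55 (blk 10, set 0) → VC-HIT  vc=[2, 12, 8]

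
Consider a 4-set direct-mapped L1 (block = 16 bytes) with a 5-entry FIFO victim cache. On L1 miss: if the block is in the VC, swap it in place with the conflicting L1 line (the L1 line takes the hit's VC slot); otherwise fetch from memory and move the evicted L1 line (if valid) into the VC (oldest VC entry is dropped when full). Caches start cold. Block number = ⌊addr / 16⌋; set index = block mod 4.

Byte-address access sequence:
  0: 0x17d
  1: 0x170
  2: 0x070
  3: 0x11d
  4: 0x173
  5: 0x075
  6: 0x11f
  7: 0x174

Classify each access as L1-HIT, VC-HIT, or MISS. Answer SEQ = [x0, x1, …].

SEQ = [MISS, L1-HIT, MISS, MISS, VC-HIT, VC-HIT, L1-HIT, VC-HIT]

0: 0x17d (blk 23, set 3) → MISS  vc=[]
1: 0x170 (blk 23, set 3) → L1-HIT  vc=[]
2: 0x70 (blk 7, set 3) → MISS  vc=[23]
3: 0x11d (blk 17, set 1) → MISS  vc=[23]
4: 0x173 (blk 23, set 3) → VC-HIT  vc=[7]
5: 0x75 (blk 7, set 3) → VC-HIT  vc=[23]
6: 0x11f (blk 17, set 1) → L1-HIT  vc=[23]
7: 0x174 (blk 23, set 3) → VC-HIT  vc=[7]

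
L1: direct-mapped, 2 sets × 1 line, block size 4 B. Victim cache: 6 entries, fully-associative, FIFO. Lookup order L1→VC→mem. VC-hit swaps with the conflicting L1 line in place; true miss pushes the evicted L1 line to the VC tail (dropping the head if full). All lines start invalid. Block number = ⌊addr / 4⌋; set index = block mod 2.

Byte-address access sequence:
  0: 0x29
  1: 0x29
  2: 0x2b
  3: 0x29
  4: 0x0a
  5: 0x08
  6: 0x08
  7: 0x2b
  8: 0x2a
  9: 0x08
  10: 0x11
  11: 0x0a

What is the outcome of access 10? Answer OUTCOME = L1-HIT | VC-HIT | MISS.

0: 0x29 (blk 10, set 0) → MISS  vc=[]
1: 0x29 (blk 10, set 0) → L1-HIT  vc=[]
2: 0x2b (blk 10, set 0) → L1-HIT  vc=[]
3: 0x29 (blk 10, set 0) → L1-HIT  vc=[]
4: 0xa (blk 2, set 0) → MISS  vc=[10]
5: 0x8 (blk 2, set 0) → L1-HIT  vc=[10]
6: 0x8 (blk 2, set 0) → L1-HIT  vc=[10]
7: 0x2b (blk 10, set 0) → VC-HIT  vc=[2]
8: 0x2a (blk 10, set 0) → L1-HIT  vc=[2]
9: 0x8 (blk 2, set 0) → VC-HIT  vc=[10]
10: 0x11 (blk 4, set 0) → MISS  vc=[10, 2]
11: 0xa (blk 2, set 0) → VC-HIT  vc=[10, 4]

OUTCOME = MISS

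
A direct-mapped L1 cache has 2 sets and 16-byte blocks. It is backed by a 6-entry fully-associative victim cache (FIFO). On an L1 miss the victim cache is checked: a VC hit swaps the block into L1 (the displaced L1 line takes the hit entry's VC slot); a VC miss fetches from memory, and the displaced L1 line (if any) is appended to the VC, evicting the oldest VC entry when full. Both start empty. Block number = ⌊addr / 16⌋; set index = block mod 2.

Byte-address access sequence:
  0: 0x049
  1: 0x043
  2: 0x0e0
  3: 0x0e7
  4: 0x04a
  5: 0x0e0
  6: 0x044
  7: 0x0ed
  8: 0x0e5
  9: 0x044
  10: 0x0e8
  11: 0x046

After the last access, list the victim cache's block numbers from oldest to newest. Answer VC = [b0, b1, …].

#0 0x49→b4/s0 MISS; vc=[]
#1 0x43→b4/s0 L1-HIT; vc=[]
#2 0xe0→b14/s0 MISS; vc=[4]
#3 0xe7→b14/s0 L1-HIT; vc=[4]
#4 0x4a→b4/s0 VC-HIT; vc=[14]
#5 0xe0→b14/s0 VC-HIT; vc=[4]
#6 0x44→b4/s0 VC-HIT; vc=[14]
#7 0xed→b14/s0 VC-HIT; vc=[4]
#8 0xe5→b14/s0 L1-HIT; vc=[4]
#9 0x44→b4/s0 VC-HIT; vc=[14]
#10 0xe8→b14/s0 VC-HIT; vc=[4]
#11 0x46→b4/s0 VC-HIT; vc=[14]

VC = [14]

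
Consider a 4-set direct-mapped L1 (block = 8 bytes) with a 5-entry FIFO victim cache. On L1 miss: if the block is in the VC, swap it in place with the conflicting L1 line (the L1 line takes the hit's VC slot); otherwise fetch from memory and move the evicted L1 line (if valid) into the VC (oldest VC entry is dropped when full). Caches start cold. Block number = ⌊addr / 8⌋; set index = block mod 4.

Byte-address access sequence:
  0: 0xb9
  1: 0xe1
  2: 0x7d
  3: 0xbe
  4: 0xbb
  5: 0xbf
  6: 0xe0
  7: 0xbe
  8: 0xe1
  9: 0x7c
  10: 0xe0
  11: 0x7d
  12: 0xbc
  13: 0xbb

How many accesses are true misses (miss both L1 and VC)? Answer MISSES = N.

MISSES = 3

#0 0xb9→b23/s3 MISS; vc=[]
#1 0xe1→b28/s0 MISS; vc=[]
#2 0x7d→b15/s3 MISS; vc=[23]
#3 0xbe→b23/s3 VC-HIT; vc=[15]
#4 0xbb→b23/s3 L1-HIT; vc=[15]
#5 0xbf→b23/s3 L1-HIT; vc=[15]
#6 0xe0→b28/s0 L1-HIT; vc=[15]
#7 0xbe→b23/s3 L1-HIT; vc=[15]
#8 0xe1→b28/s0 L1-HIT; vc=[15]
#9 0x7c→b15/s3 VC-HIT; vc=[23]
#10 0xe0→b28/s0 L1-HIT; vc=[23]
#11 0x7d→b15/s3 L1-HIT; vc=[23]
#12 0xbc→b23/s3 VC-HIT; vc=[15]
#13 0xbb→b23/s3 L1-HIT; vc=[15]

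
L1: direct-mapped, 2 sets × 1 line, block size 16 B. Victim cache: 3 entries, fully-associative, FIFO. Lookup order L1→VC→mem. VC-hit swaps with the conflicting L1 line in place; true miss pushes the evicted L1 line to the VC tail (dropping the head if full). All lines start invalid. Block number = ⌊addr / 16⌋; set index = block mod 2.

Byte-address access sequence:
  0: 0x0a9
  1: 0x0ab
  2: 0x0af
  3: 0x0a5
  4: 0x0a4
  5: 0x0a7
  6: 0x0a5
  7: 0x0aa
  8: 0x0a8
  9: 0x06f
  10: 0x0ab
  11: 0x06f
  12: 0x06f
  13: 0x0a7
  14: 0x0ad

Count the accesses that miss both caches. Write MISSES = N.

MISSES = 2

0: 0xa9 (blk 10, set 0) → MISS  vc=[]
1: 0xab (blk 10, set 0) → L1-HIT  vc=[]
2: 0xaf (blk 10, set 0) → L1-HIT  vc=[]
3: 0xa5 (blk 10, set 0) → L1-HIT  vc=[]
4: 0xa4 (blk 10, set 0) → L1-HIT  vc=[]
5: 0xa7 (blk 10, set 0) → L1-HIT  vc=[]
6: 0xa5 (blk 10, set 0) → L1-HIT  vc=[]
7: 0xaa (blk 10, set 0) → L1-HIT  vc=[]
8: 0xa8 (blk 10, set 0) → L1-HIT  vc=[]
9: 0x6f (blk 6, set 0) → MISS  vc=[10]
10: 0xab (blk 10, set 0) → VC-HIT  vc=[6]
11: 0x6f (blk 6, set 0) → VC-HIT  vc=[10]
12: 0x6f (blk 6, set 0) → L1-HIT  vc=[10]
13: 0xa7 (blk 10, set 0) → VC-HIT  vc=[6]
14: 0xad (blk 10, set 0) → L1-HIT  vc=[6]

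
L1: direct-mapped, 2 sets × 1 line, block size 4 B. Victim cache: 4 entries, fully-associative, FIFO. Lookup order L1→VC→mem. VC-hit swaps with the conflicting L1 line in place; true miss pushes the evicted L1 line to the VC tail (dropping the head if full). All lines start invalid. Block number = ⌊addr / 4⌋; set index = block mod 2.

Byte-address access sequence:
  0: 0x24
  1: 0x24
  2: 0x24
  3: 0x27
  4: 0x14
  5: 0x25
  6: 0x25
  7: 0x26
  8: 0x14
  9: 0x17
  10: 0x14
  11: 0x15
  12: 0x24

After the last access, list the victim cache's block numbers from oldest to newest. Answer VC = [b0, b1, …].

  [0] addr=0x24 blk=9 s=1: MISS | VC []
  [1] addr=0x24 blk=9 s=1: L1-HIT | VC []
  [2] addr=0x24 blk=9 s=1: L1-HIT | VC []
  [3] addr=0x27 blk=9 s=1: L1-HIT | VC []
  [4] addr=0x14 blk=5 s=1: MISS | VC [9]
  [5] addr=0x25 blk=9 s=1: VC-HIT | VC [5]
  [6] addr=0x25 blk=9 s=1: L1-HIT | VC [5]
  [7] addr=0x26 blk=9 s=1: L1-HIT | VC [5]
  [8] addr=0x14 blk=5 s=1: VC-HIT | VC [9]
  [9] addr=0x17 blk=5 s=1: L1-HIT | VC [9]
  [10] addr=0x14 blk=5 s=1: L1-HIT | VC [9]
  [11] addr=0x15 blk=5 s=1: L1-HIT | VC [9]
  [12] addr=0x24 blk=9 s=1: VC-HIT | VC [5]

VC = [5]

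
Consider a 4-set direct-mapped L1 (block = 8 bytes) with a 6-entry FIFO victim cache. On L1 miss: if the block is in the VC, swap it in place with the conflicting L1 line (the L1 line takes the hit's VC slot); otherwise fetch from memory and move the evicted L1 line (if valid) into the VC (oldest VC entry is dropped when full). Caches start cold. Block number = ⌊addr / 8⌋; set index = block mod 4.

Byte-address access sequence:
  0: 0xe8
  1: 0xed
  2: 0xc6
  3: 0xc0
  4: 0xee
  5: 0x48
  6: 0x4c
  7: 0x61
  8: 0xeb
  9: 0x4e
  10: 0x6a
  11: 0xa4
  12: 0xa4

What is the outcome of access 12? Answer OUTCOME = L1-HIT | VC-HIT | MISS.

  [0] addr=0xe8 blk=29 s=1: MISS | VC []
  [1] addr=0xed blk=29 s=1: L1-HIT | VC []
  [2] addr=0xc6 blk=24 s=0: MISS | VC []
  [3] addr=0xc0 blk=24 s=0: L1-HIT | VC []
  [4] addr=0xee blk=29 s=1: L1-HIT | VC []
  [5] addr=0x48 blk=9 s=1: MISS | VC [29]
  [6] addr=0x4c blk=9 s=1: L1-HIT | VC [29]
  [7] addr=0x61 blk=12 s=0: MISS | VC [29, 24]
  [8] addr=0xeb blk=29 s=1: VC-HIT | VC [9, 24]
  [9] addr=0x4e blk=9 s=1: VC-HIT | VC [29, 24]
  [10] addr=0x6a blk=13 s=1: MISS | VC [29, 24, 9]
  [11] addr=0xa4 blk=20 s=0: MISS | VC [29, 24, 9, 12]
  [12] addr=0xa4 blk=20 s=0: L1-HIT | VC [29, 24, 9, 12]

OUTCOME = L1-HIT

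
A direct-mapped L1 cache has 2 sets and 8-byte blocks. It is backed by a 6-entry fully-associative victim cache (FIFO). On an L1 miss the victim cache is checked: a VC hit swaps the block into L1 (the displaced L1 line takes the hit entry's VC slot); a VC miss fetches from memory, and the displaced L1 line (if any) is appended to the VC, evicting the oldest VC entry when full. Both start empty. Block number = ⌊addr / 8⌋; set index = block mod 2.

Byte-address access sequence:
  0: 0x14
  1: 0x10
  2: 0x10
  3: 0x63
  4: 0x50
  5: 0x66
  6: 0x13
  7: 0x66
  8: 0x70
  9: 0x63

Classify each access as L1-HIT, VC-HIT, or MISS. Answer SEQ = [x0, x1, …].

SEQ = [MISS, L1-HIT, L1-HIT, MISS, MISS, VC-HIT, VC-HIT, VC-HIT, MISS, VC-HIT]

#0 0x14→b2/s0 MISS; vc=[]
#1 0x10→b2/s0 L1-HIT; vc=[]
#2 0x10→b2/s0 L1-HIT; vc=[]
#3 0x63→b12/s0 MISS; vc=[2]
#4 0x50→b10/s0 MISS; vc=[2,12]
#5 0x66→b12/s0 VC-HIT; vc=[2,10]
#6 0x13→b2/s0 VC-HIT; vc=[12,10]
#7 0x66→b12/s0 VC-HIT; vc=[2,10]
#8 0x70→b14/s0 MISS; vc=[2,10,12]
#9 0x63→b12/s0 VC-HIT; vc=[2,10,14]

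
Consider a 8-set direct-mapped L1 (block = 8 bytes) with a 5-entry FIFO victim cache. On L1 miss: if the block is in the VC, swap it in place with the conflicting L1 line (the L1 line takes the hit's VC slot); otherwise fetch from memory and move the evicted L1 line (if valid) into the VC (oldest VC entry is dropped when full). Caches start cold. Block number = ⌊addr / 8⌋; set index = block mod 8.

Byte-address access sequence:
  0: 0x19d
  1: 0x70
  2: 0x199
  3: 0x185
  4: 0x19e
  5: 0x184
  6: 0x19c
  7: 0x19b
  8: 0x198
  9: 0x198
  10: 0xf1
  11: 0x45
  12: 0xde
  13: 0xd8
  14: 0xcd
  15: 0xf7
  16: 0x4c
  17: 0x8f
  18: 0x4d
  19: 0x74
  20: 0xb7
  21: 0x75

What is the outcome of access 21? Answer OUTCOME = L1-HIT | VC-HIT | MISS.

OUTCOME = VC-HIT

0: 0x19d (blk 51, set 3) → MISS  vc=[]
1: 0x70 (blk 14, set 6) → MISS  vc=[]
2: 0x199 (blk 51, set 3) → L1-HIT  vc=[]
3: 0x185 (blk 48, set 0) → MISS  vc=[]
4: 0x19e (blk 51, set 3) → L1-HIT  vc=[]
5: 0x184 (blk 48, set 0) → L1-HIT  vc=[]
6: 0x19c (blk 51, set 3) → L1-HIT  vc=[]
7: 0x19b (blk 51, set 3) → L1-HIT  vc=[]
8: 0x198 (blk 51, set 3) → L1-HIT  vc=[]
9: 0x198 (blk 51, set 3) → L1-HIT  vc=[]
10: 0xf1 (blk 30, set 6) → MISS  vc=[14]
11: 0x45 (blk 8, set 0) → MISS  vc=[14, 48]
12: 0xde (blk 27, set 3) → MISS  vc=[14, 48, 51]
13: 0xd8 (blk 27, set 3) → L1-HIT  vc=[14, 48, 51]
14: 0xcd (blk 25, set 1) → MISS  vc=[14, 48, 51]
15: 0xf7 (blk 30, set 6) → L1-HIT  vc=[14, 48, 51]
16: 0x4c (blk 9, set 1) → MISS  vc=[14, 48, 51, 25]
17: 0x8f (blk 17, set 1) → MISS  vc=[14, 48, 51, 25, 9]
18: 0x4d (blk 9, set 1) → VC-HIT  vc=[14, 48, 51, 25, 17]
19: 0x74 (blk 14, set 6) → VC-HIT  vc=[30, 48, 51, 25, 17]
20: 0xb7 (blk 22, set 6) → MISS  vc=[48, 51, 25, 17, 14]
21: 0x75 (blk 14, set 6) → VC-HIT  vc=[48, 51, 25, 17, 22]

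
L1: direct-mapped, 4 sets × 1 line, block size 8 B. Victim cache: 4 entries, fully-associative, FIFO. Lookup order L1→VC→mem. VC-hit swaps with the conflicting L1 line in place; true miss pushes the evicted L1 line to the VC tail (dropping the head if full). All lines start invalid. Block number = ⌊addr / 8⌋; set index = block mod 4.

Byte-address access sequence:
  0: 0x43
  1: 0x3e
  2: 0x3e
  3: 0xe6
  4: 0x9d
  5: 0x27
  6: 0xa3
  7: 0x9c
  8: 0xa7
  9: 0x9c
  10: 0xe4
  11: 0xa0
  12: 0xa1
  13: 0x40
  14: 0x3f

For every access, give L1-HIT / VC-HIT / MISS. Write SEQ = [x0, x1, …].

SEQ = [MISS, MISS, L1-HIT, MISS, MISS, MISS, MISS, L1-HIT, L1-HIT, L1-HIT, VC-HIT, VC-HIT, L1-HIT, VC-HIT, VC-HIT]

#0 0x43→b8/s0 MISS; vc=[]
#1 0x3e→b7/s3 MISS; vc=[]
#2 0x3e→b7/s3 L1-HIT; vc=[]
#3 0xe6→b28/s0 MISS; vc=[8]
#4 0x9d→b19/s3 MISS; vc=[8,7]
#5 0x27→b4/s0 MISS; vc=[8,7,28]
#6 0xa3→b20/s0 MISS; vc=[8,7,28,4]
#7 0x9c→b19/s3 L1-HIT; vc=[8,7,28,4]
#8 0xa7→b20/s0 L1-HIT; vc=[8,7,28,4]
#9 0x9c→b19/s3 L1-HIT; vc=[8,7,28,4]
#10 0xe4→b28/s0 VC-HIT; vc=[8,7,20,4]
#11 0xa0→b20/s0 VC-HIT; vc=[8,7,28,4]
#12 0xa1→b20/s0 L1-HIT; vc=[8,7,28,4]
#13 0x40→b8/s0 VC-HIT; vc=[20,7,28,4]
#14 0x3f→b7/s3 VC-HIT; vc=[20,19,28,4]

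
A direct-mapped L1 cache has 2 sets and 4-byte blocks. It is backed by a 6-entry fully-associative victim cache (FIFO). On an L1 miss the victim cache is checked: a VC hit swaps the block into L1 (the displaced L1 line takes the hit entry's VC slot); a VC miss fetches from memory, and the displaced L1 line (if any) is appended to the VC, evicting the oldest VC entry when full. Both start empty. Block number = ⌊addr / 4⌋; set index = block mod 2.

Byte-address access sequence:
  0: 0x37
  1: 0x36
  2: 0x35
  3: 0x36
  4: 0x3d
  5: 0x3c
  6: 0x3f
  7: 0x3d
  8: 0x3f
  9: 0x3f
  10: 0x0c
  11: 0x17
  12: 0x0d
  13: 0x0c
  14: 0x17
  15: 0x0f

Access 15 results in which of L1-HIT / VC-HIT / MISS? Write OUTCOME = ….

  [0] addr=0x37 blk=13 s=1: MISS | VC []
  [1] addr=0x36 blk=13 s=1: L1-HIT | VC []
  [2] addr=0x35 blk=13 s=1: L1-HIT | VC []
  [3] addr=0x36 blk=13 s=1: L1-HIT | VC []
  [4] addr=0x3d blk=15 s=1: MISS | VC [13]
  [5] addr=0x3c blk=15 s=1: L1-HIT | VC [13]
  [6] addr=0x3f blk=15 s=1: L1-HIT | VC [13]
  [7] addr=0x3d blk=15 s=1: L1-HIT | VC [13]
  [8] addr=0x3f blk=15 s=1: L1-HIT | VC [13]
  [9] addr=0x3f blk=15 s=1: L1-HIT | VC [13]
  [10] addr=0xc blk=3 s=1: MISS | VC [13, 15]
  [11] addr=0x17 blk=5 s=1: MISS | VC [13, 15, 3]
  [12] addr=0xd blk=3 s=1: VC-HIT | VC [13, 15, 5]
  [13] addr=0xc blk=3 s=1: L1-HIT | VC [13, 15, 5]
  [14] addr=0x17 blk=5 s=1: VC-HIT | VC [13, 15, 3]
  [15] addr=0xf blk=3 s=1: VC-HIT | VC [13, 15, 5]

OUTCOME = VC-HIT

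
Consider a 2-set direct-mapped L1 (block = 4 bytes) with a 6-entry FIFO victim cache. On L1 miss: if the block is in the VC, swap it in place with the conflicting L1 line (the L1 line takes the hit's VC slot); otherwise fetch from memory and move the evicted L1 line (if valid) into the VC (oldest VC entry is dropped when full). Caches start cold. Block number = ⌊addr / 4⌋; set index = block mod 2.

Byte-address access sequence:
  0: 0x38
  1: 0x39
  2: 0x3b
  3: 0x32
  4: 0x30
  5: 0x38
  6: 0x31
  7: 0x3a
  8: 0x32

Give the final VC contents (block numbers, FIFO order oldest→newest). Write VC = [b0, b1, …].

VC = [14]

0: 0x38 (blk 14, set 0) → MISS  vc=[]
1: 0x39 (blk 14, set 0) → L1-HIT  vc=[]
2: 0x3b (blk 14, set 0) → L1-HIT  vc=[]
3: 0x32 (blk 12, set 0) → MISS  vc=[14]
4: 0x30 (blk 12, set 0) → L1-HIT  vc=[14]
5: 0x38 (blk 14, set 0) → VC-HIT  vc=[12]
6: 0x31 (blk 12, set 0) → VC-HIT  vc=[14]
7: 0x3a (blk 14, set 0) → VC-HIT  vc=[12]
8: 0x32 (blk 12, set 0) → VC-HIT  vc=[14]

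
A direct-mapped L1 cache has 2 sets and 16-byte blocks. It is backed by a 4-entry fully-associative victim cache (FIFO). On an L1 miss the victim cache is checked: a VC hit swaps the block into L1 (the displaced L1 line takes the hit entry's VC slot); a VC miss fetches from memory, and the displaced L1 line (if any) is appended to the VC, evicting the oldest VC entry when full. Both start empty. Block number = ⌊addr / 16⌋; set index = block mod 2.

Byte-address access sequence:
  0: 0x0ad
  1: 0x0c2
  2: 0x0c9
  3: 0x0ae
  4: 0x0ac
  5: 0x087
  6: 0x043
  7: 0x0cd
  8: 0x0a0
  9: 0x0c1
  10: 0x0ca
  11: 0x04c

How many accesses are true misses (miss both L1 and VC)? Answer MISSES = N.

MISSES = 4

  [0] addr=0xad blk=10 s=0: MISS | VC []
  [1] addr=0xc2 blk=12 s=0: MISS | VC [10]
  [2] addr=0xc9 blk=12 s=0: L1-HIT | VC [10]
  [3] addr=0xae blk=10 s=0: VC-HIT | VC [12]
  [4] addr=0xac blk=10 s=0: L1-HIT | VC [12]
  [5] addr=0x87 blk=8 s=0: MISS | VC [12, 10]
  [6] addr=0x43 blk=4 s=0: MISS | VC [12, 10, 8]
  [7] addr=0xcd blk=12 s=0: VC-HIT | VC [4, 10, 8]
  [8] addr=0xa0 blk=10 s=0: VC-HIT | VC [4, 12, 8]
  [9] addr=0xc1 blk=12 s=0: VC-HIT | VC [4, 10, 8]
  [10] addr=0xca blk=12 s=0: L1-HIT | VC [4, 10, 8]
  [11] addr=0x4c blk=4 s=0: VC-HIT | VC [12, 10, 8]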